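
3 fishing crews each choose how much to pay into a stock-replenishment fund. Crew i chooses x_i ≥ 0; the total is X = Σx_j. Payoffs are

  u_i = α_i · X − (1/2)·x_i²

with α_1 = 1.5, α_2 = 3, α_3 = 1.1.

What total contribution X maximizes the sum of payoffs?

16.8

Planner FOC: ∂(Σu_j)/∂x_i = (Σα_j) − x_i = 0, so x_i^SO = Σα_j = 5.6 for every i; X^SO = 16.8.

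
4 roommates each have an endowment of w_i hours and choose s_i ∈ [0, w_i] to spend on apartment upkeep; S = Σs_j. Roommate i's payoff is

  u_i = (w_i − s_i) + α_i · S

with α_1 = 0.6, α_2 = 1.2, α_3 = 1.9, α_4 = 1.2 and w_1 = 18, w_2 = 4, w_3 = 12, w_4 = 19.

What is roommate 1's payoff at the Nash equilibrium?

∂u_i/∂s_i = α_i − 1, so roommate i contributes w_i if α_i > 1, else 0.
α_i > 1 for i ∈ {2, 3, 4}; NE contributions (0, 4, 12, 19), S = 35.
u_1 = (18 − 0) + 0.6·35 = 39.

39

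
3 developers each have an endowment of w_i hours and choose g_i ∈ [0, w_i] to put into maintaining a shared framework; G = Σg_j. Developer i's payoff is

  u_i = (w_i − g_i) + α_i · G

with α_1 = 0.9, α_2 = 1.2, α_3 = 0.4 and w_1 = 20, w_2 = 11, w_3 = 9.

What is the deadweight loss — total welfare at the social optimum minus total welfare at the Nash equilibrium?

43.5

∂u_i/∂g_i = α_i − 1, so developer i contributes w_i if α_i > 1, else 0.
α_i > 1 for i ∈ {2}; NE contributions (0, 11, 0), G = 11.
W^NE = Σw_i − G^NE + (Σα_i)·G^NE = 40 + 1.5·11 = 56.5.
Planner: ∂(Σu_j)/∂g_i = Σα_j − 1 = 1.5 > 0, so everyone contributes w_i; G^SO = 40, W^SO = 40 + 1.5·40 = 100.
Deadweight loss = 43.5.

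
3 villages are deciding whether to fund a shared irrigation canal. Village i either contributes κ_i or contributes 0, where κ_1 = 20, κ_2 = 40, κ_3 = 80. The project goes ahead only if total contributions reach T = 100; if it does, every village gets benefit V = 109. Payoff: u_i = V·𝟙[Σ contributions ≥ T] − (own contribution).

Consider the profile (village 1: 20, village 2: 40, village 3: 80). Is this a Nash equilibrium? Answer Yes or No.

No

Total = 140 ≥ 100: provided.
Village 1 (pledges 20, payoff 89): dropping to 0 → total 120, payoff 109. Profitable deviation.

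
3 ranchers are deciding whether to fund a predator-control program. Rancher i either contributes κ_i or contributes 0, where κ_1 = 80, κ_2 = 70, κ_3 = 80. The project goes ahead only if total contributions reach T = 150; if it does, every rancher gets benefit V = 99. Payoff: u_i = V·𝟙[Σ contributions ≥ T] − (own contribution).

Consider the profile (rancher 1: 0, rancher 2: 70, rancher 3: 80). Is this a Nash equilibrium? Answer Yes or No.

Total = 150 ≥ 150: provided.
Rancher 1 (pledges 0, payoff 99): pledging 80 → total 230, payoff 19. No gain.
Rancher 2 (pledges 70, payoff 29): dropping to 0 → total 80, payoff 0. No gain.
Rancher 3 (pledges 80, payoff 19): dropping to 0 → total 70, payoff 0. No gain.

Yes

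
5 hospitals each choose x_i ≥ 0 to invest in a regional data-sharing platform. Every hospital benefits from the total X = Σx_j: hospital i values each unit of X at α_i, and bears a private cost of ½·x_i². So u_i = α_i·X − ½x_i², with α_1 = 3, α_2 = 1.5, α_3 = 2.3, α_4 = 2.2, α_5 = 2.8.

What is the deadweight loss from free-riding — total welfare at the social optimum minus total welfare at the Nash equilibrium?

223.47

Hospital i's FOC: ∂u_i/∂x_i = α_i − x_i = 0, so x_i* = α_i.
NE contributions = (3, 1.5, 2.3, 2.2, 2.8); X = 11.8.
W^NE = (Σα)·X − ½Σα_i² = 11.8² − ½·29.22 = 124.63.
Planner sets x_i = Σα_j = 11.8 for every i, so X^SO = 5·11.8 = 59.
W^SO = (Σα)·X^SO − ½·5·(Σα)² = (5/2)·11.8² = 348.1.
Deadweight loss = W^SO − W^NE = 223.47.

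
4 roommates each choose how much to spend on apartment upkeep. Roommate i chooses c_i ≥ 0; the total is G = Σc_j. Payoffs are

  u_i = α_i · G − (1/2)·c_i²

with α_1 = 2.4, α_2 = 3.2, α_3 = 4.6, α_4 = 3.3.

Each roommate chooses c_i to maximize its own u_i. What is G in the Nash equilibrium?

Roommate i's FOC: ∂u_i/∂c_i = α_i − c_i = 0, so c_i* = α_i.
NE contributions = (2.4, 3.2, 4.6, 3.3); G = 13.5.

13.5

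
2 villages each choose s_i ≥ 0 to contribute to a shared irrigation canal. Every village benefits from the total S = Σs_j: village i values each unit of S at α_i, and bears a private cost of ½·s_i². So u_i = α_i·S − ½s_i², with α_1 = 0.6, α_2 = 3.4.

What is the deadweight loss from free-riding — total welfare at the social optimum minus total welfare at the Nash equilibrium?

5.96

Village i's FOC: ∂u_i/∂s_i = α_i − s_i = 0, so s_i* = α_i.
NE contributions = (0.6, 3.4); S = 4.
W^NE = (Σα)·S − ½Σα_i² = 4² − ½·11.92 = 10.04.
Planner sets s_i = Σα_j = 4 for every i, so S^SO = 2·4 = 8.
W^SO = (Σα)·S^SO − ½·2·(Σα)² = (2/2)·4² = 16.
Deadweight loss = W^SO − W^NE = 5.96.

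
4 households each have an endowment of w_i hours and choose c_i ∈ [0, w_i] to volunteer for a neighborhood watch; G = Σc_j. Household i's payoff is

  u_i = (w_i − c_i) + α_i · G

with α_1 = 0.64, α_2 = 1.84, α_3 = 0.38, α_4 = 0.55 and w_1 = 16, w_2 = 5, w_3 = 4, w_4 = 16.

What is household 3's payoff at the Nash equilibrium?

5.9

∂u_i/∂c_i = α_i − 1, so household i contributes w_i if α_i > 1, else 0.
α_i > 1 for i ∈ {2}; NE contributions (0, 5, 0, 0), G = 5.
u_3 = (4 − 0) + 0.38·5 = 5.9.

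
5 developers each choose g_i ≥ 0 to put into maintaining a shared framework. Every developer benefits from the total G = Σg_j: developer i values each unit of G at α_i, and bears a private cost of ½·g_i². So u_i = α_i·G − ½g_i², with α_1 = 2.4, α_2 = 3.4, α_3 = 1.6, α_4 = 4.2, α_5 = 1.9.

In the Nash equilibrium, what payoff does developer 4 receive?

Developer i's FOC: ∂u_i/∂g_i = α_i − g_i = 0, so g_i* = α_i.
NE contributions = (2.4, 3.4, 1.6, 4.2, 1.9); G = 13.5.
u_4 = α_4·G − ½·(g_4)² = 4.2·13.5 − ½·4.2² = 47.88.

47.88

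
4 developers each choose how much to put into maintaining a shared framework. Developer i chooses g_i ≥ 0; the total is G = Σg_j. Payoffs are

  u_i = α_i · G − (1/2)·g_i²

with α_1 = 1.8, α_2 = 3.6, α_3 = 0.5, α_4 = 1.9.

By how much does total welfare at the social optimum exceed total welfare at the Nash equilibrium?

Developer i's FOC: ∂u_i/∂g_i = α_i − g_i = 0, so g_i* = α_i.
NE contributions = (1.8, 3.6, 0.5, 1.9); G = 7.8.
W^NE = (Σα)·G − ½Σα_i² = 7.8² − ½·20.06 = 50.81.
Planner sets g_i = Σα_j = 7.8 for every i, so G^SO = 4·7.8 = 31.2.
W^SO = (Σα)·G^SO − ½·4·(Σα)² = (4/2)·7.8² = 121.68.
Deadweight loss = W^SO − W^NE = 70.87.

70.87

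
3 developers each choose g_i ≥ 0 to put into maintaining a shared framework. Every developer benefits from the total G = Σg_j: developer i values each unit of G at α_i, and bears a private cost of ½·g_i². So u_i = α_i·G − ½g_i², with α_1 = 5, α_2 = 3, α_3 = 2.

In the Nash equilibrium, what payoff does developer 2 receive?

Developer i's FOC: ∂u_i/∂g_i = α_i − g_i = 0, so g_i* = α_i.
NE contributions = (5, 3, 2); G = 10.
u_2 = α_2·G − ½·(g_2)² = 3·10 − ½·3² = 25.5.

25.5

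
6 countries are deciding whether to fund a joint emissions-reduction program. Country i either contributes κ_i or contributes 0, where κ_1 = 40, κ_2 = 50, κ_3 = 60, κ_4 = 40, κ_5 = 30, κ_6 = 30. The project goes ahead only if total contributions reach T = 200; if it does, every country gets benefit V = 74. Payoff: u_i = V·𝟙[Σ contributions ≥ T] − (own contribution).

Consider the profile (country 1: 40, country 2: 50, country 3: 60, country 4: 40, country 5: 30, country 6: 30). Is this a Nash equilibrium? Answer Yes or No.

No

Total = 250 ≥ 200: provided.
Country 1 (pledges 40, payoff 34): dropping to 0 → total 210, payoff 74. Profitable deviation.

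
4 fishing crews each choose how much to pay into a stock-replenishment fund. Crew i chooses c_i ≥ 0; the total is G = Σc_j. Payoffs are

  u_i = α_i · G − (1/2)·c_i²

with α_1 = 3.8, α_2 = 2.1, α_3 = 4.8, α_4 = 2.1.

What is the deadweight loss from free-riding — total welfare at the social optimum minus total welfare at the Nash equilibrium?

Crew i's FOC: ∂u_i/∂c_i = α_i − c_i = 0, so c_i* = α_i.
NE contributions = (3.8, 2.1, 4.8, 2.1); G = 12.8.
W^NE = (Σα)·G − ½Σα_i² = 12.8² − ½·46.3 = 140.69.
Planner sets c_i = Σα_j = 12.8 for every i, so G^SO = 4·12.8 = 51.2.
W^SO = (Σα)·G^SO − ½·4·(Σα)² = (4/2)·12.8² = 327.68.
Deadweight loss = W^SO − W^NE = 186.99.

186.99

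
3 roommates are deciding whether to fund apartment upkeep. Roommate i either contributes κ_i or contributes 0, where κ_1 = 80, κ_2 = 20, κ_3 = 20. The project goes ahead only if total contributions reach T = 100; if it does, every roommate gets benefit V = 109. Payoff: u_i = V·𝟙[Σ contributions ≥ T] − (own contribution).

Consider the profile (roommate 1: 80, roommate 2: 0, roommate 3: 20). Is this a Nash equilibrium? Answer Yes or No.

Yes

Total = 100 ≥ 100: provided.
Roommate 1 (pledges 80, payoff 29): dropping to 0 → total 20, payoff 0. No gain.
Roommate 2 (pledges 0, payoff 109): pledging 20 → total 120, payoff 89. No gain.
Roommate 3 (pledges 20, payoff 89): dropping to 0 → total 80, payoff 0. No gain.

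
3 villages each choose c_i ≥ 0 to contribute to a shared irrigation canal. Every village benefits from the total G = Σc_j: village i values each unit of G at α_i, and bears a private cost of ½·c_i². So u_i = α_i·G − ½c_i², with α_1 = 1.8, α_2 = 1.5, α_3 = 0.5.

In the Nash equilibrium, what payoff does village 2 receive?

Village i's FOC: ∂u_i/∂c_i = α_i − c_i = 0, so c_i* = α_i.
NE contributions = (1.8, 1.5, 0.5); G = 3.8.
u_2 = α_2·G − ½·(c_2)² = 1.5·3.8 − ½·1.5² = 4.575.

4.575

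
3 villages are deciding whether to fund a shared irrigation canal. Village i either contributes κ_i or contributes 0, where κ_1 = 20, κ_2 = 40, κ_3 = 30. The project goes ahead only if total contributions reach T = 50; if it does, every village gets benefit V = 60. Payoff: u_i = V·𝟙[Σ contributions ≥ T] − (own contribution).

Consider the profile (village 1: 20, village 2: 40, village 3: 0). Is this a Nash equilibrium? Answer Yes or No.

Total = 60 ≥ 50: provided.
Village 1 (pledges 20, payoff 40): dropping to 0 → total 40, payoff 0. No gain.
Village 2 (pledges 40, payoff 20): dropping to 0 → total 20, payoff 0. No gain.
Village 3 (pledges 0, payoff 60): pledging 30 → total 90, payoff 30. No gain.

Yes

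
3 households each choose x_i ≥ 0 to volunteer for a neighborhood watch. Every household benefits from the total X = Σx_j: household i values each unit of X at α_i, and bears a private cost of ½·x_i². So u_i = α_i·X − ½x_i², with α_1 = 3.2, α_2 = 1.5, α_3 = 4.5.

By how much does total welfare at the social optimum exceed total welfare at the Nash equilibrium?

58.69

Household i's FOC: ∂u_i/∂x_i = α_i − x_i = 0, so x_i* = α_i.
NE contributions = (3.2, 1.5, 4.5); X = 9.2.
W^NE = (Σα)·X − ½Σα_i² = 9.2² − ½·32.74 = 68.27.
Planner sets x_i = Σα_j = 9.2 for every i, so X^SO = 3·9.2 = 27.6.
W^SO = (Σα)·X^SO − ½·3·(Σα)² = (3/2)·9.2² = 126.96.
Deadweight loss = W^SO − W^NE = 58.69.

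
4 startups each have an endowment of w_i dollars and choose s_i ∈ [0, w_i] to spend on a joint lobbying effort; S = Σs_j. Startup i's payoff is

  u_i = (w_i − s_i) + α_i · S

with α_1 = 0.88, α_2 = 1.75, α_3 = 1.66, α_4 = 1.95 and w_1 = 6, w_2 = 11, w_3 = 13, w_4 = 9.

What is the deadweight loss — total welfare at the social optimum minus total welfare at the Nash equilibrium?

31.44

∂u_i/∂s_i = α_i − 1, so startup i contributes w_i if α_i > 1, else 0.
α_i > 1 for i ∈ {2, 3, 4}; NE contributions (0, 11, 13, 9), S = 33.
W^NE = Σw_i − S^NE + (Σα_i)·S^NE = 39 + 5.24·33 = 211.92.
Planner: ∂(Σu_j)/∂s_i = Σα_j − 1 = 5.24 > 0, so everyone contributes w_i; S^SO = 39, W^SO = 39 + 5.24·39 = 243.36.
Deadweight loss = 31.44.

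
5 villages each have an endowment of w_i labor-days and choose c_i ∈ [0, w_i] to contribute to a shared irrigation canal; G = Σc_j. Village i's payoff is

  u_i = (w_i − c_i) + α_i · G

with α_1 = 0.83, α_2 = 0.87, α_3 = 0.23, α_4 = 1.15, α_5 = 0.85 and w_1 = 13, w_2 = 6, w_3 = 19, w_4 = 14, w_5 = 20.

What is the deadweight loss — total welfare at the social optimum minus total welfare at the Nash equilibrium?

169.94

∂u_i/∂c_i = α_i − 1, so village i contributes w_i if α_i > 1, else 0.
α_i > 1 for i ∈ {4}; NE contributions (0, 0, 0, 14, 0), G = 14.
W^NE = Σw_i − G^NE + (Σα_i)·G^NE = 72 + 2.93·14 = 113.02.
Planner: ∂(Σu_j)/∂c_i = Σα_j − 1 = 2.93 > 0, so everyone contributes w_i; G^SO = 72, W^SO = 72 + 2.93·72 = 282.96.
Deadweight loss = 169.94.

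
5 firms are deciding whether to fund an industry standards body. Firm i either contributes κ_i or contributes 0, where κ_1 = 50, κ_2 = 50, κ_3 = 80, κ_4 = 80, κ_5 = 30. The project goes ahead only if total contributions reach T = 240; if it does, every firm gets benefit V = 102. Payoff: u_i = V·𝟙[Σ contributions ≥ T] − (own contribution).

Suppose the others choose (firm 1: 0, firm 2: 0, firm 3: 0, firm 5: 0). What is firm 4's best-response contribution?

0

Others' total = 0. Even contributing 80 gives 80 < 240: no benefit either way.
Best response: 0.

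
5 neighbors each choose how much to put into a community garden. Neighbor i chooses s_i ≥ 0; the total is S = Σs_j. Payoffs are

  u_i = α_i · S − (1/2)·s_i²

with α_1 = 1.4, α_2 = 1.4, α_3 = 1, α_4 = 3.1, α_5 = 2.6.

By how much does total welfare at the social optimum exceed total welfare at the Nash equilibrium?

146.02

Neighbor i's FOC: ∂u_i/∂s_i = α_i − s_i = 0, so s_i* = α_i.
NE contributions = (1.4, 1.4, 1, 3.1, 2.6); S = 9.5.
W^NE = (Σα)·S − ½Σα_i² = 9.5² − ½·21.29 = 79.605.
Planner sets s_i = Σα_j = 9.5 for every i, so S^SO = 5·9.5 = 47.5.
W^SO = (Σα)·S^SO − ½·5·(Σα)² = (5/2)·9.5² = 225.625.
Deadweight loss = W^SO − W^NE = 146.02.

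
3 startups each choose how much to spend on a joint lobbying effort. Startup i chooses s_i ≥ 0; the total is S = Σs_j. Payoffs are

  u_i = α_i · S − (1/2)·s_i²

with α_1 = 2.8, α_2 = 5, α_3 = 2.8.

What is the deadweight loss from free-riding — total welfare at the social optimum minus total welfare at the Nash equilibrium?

76.52

Startup i's FOC: ∂u_i/∂s_i = α_i − s_i = 0, so s_i* = α_i.
NE contributions = (2.8, 5, 2.8); S = 10.6.
W^NE = (Σα)·S − ½Σα_i² = 10.6² − ½·40.68 = 92.02.
Planner sets s_i = Σα_j = 10.6 for every i, so S^SO = 3·10.6 = 31.8.
W^SO = (Σα)·S^SO − ½·3·(Σα)² = (3/2)·10.6² = 168.54.
Deadweight loss = W^SO − W^NE = 76.52.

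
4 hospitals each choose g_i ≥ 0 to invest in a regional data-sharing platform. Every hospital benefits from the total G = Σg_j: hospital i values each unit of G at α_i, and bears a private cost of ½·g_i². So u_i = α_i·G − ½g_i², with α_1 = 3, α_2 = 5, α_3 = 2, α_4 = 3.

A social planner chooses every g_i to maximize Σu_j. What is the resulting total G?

Planner FOC: ∂(Σu_j)/∂g_i = (Σα_j) − g_i = 0, so g_i^SO = Σα_j = 13 for every i; G^SO = 52.

52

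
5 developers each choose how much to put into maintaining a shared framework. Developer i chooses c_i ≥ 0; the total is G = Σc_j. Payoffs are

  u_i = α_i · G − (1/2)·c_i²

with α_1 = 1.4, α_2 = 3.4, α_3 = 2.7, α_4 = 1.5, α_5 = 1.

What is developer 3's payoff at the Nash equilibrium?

23.355

Developer i's FOC: ∂u_i/∂c_i = α_i − c_i = 0, so c_i* = α_i.
NE contributions = (1.4, 3.4, 2.7, 1.5, 1); G = 10.
u_3 = α_3·G − ½·(c_3)² = 2.7·10 − ½·2.7² = 23.355.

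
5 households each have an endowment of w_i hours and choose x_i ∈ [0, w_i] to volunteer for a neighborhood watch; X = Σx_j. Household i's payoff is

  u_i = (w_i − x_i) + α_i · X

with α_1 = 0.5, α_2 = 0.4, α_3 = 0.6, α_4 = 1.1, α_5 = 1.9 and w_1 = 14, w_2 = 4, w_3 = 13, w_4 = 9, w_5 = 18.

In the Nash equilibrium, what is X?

27

∂u_i/∂x_i = α_i − 1, so household i contributes w_i if α_i > 1, else 0.
α_i > 1 for i ∈ {4, 5}; NE contributions (0, 0, 0, 9, 18), X = 27.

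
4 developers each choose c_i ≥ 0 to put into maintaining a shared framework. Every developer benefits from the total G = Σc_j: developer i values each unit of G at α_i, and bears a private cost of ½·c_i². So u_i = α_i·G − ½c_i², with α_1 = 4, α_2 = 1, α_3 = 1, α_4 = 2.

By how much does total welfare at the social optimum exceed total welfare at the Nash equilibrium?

Developer i's FOC: ∂u_i/∂c_i = α_i − c_i = 0, so c_i* = α_i.
NE contributions = (4, 1, 1, 2); G = 8.
W^NE = (Σα)·G − ½Σα_i² = 8² − ½·22 = 53.
Planner sets c_i = Σα_j = 8 for every i, so G^SO = 4·8 = 32.
W^SO = (Σα)·G^SO − ½·4·(Σα)² = (4/2)·8² = 128.
Deadweight loss = W^SO − W^NE = 75.

75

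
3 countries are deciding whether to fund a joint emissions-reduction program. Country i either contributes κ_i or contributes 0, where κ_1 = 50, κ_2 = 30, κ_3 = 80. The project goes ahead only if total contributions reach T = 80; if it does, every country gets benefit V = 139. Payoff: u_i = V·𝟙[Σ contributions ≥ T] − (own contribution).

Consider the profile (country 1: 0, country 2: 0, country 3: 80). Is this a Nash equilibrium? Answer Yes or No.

Yes

Total = 80 ≥ 80: provided.
Country 1 (pledges 0, payoff 139): pledging 50 → total 130, payoff 89. No gain.
Country 2 (pledges 0, payoff 139): pledging 30 → total 110, payoff 109. No gain.
Country 3 (pledges 80, payoff 59): dropping to 0 → total 0, payoff 0. No gain.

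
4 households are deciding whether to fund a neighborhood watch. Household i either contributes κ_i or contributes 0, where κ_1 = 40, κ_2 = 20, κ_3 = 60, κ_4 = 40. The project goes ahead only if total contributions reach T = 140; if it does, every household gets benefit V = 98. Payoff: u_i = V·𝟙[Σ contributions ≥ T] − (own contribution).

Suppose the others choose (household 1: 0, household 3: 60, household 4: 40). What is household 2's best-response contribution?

Others' total = 100. Even contributing 20 gives 120 < 140: no benefit either way.
Best response: 0.

0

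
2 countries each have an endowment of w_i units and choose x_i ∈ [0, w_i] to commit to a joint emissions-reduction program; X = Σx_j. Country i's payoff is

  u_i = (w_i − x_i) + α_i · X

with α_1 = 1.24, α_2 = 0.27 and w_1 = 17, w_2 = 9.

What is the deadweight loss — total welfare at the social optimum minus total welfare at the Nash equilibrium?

∂u_i/∂x_i = α_i − 1, so country i contributes w_i if α_i > 1, else 0.
α_i > 1 for i ∈ {1}; NE contributions (17, 0), X = 17.
W^NE = Σw_i − X^NE + (Σα_i)·X^NE = 26 + 0.51·17 = 34.67.
Planner: ∂(Σu_j)/∂x_i = Σα_j − 1 = 0.51 > 0, so everyone contributes w_i; X^SO = 26, W^SO = 26 + 0.51·26 = 39.26.
Deadweight loss = 4.59.

4.59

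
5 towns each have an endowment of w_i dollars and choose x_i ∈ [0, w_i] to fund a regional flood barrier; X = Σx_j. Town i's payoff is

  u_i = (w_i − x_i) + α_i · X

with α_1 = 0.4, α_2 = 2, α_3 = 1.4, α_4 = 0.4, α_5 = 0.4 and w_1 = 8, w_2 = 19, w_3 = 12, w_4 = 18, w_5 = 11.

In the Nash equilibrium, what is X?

31

∂u_i/∂x_i = α_i − 1, so town i contributes w_i if α_i > 1, else 0.
α_i > 1 for i ∈ {2, 3}; NE contributions (0, 19, 12, 0, 0), X = 31.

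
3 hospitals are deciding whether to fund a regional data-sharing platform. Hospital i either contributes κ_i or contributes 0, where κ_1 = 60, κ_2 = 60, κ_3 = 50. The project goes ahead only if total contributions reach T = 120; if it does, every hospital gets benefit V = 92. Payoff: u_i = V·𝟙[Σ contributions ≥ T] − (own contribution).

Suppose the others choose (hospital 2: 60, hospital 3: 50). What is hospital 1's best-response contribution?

Others' total = 110. Contributing 60 brings total to 170 ≥ 120: gain V − κ_1 = 32.
Best response: 60.

60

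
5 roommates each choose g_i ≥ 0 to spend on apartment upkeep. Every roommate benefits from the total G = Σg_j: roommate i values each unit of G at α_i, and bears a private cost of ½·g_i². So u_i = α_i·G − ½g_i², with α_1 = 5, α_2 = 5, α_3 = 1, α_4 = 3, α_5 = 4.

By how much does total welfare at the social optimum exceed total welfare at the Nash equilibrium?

Roommate i's FOC: ∂u_i/∂g_i = α_i − g_i = 0, so g_i* = α_i.
NE contributions = (5, 5, 1, 3, 4); G = 18.
W^NE = (Σα)·G − ½Σα_i² = 18² − ½·76 = 286.
Planner sets g_i = Σα_j = 18 for every i, so G^SO = 5·18 = 90.
W^SO = (Σα)·G^SO − ½·5·(Σα)² = (5/2)·18² = 810.
Deadweight loss = W^SO − W^NE = 524.

524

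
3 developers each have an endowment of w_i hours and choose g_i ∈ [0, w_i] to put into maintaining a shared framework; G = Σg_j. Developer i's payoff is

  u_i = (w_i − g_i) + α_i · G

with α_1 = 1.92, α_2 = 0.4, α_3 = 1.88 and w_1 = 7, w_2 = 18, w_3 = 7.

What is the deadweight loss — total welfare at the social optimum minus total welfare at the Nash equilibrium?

∂u_i/∂g_i = α_i − 1, so developer i contributes w_i if α_i > 1, else 0.
α_i > 1 for i ∈ {1, 3}; NE contributions (7, 0, 7), G = 14.
W^NE = Σw_i − G^NE + (Σα_i)·G^NE = 32 + 3.2·14 = 76.8.
Planner: ∂(Σu_j)/∂g_i = Σα_j − 1 = 3.2 > 0, so everyone contributes w_i; G^SO = 32, W^SO = 32 + 3.2·32 = 134.4.
Deadweight loss = 57.6.

57.6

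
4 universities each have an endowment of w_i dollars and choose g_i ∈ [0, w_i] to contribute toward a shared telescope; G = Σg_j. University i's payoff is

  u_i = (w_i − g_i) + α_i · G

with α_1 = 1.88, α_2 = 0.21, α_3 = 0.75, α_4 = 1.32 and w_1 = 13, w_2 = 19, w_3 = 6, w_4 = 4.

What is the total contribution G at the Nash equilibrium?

17

∂u_i/∂g_i = α_i − 1, so university i contributes w_i if α_i > 1, else 0.
α_i > 1 for i ∈ {1, 4}; NE contributions (13, 0, 0, 4), G = 17.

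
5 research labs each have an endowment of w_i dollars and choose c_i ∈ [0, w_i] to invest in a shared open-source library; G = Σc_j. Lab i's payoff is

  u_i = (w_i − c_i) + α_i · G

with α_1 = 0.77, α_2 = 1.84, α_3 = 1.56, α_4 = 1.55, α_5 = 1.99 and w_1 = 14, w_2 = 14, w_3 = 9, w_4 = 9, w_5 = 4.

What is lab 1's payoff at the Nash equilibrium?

41.72

∂u_i/∂c_i = α_i − 1, so lab i contributes w_i if α_i > 1, else 0.
α_i > 1 for i ∈ {2, 3, 4, 5}; NE contributions (0, 14, 9, 9, 4), G = 36.
u_1 = (14 − 0) + 0.77·36 = 41.72.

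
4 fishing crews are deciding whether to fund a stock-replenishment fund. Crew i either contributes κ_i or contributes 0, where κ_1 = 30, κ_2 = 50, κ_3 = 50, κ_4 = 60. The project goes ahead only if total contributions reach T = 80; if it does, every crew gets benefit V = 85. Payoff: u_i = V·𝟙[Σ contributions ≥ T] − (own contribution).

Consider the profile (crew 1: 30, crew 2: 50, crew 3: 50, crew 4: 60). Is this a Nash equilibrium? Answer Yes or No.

Total = 190 ≥ 80: provided.
Crew 1 (pledges 30, payoff 55): dropping to 0 → total 160, payoff 85. Profitable deviation.

No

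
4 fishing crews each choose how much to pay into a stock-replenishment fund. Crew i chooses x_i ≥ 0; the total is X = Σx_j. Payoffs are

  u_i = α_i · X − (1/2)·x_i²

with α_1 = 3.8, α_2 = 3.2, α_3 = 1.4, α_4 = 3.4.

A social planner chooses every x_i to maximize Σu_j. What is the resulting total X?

47.2

Planner FOC: ∂(Σu_j)/∂x_i = (Σα_j) − x_i = 0, so x_i^SO = Σα_j = 11.8 for every i; X^SO = 47.2.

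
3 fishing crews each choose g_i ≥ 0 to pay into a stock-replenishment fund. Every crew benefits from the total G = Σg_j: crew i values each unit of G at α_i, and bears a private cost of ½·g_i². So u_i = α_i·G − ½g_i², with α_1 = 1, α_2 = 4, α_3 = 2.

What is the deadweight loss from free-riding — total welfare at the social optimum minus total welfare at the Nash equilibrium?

35

Crew i's FOC: ∂u_i/∂g_i = α_i − g_i = 0, so g_i* = α_i.
NE contributions = (1, 4, 2); G = 7.
W^NE = (Σα)·G − ½Σα_i² = 7² − ½·21 = 38.5.
Planner sets g_i = Σα_j = 7 for every i, so G^SO = 3·7 = 21.
W^SO = (Σα)·G^SO − ½·3·(Σα)² = (3/2)·7² = 73.5.
Deadweight loss = W^SO − W^NE = 35.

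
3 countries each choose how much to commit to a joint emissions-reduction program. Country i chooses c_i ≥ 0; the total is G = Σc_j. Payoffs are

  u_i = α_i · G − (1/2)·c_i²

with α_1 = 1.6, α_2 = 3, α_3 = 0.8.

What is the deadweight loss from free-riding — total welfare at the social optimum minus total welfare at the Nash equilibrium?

Country i's FOC: ∂u_i/∂c_i = α_i − c_i = 0, so c_i* = α_i.
NE contributions = (1.6, 3, 0.8); G = 5.4.
W^NE = (Σα)·G − ½Σα_i² = 5.4² − ½·12.2 = 23.06.
Planner sets c_i = Σα_j = 5.4 for every i, so G^SO = 3·5.4 = 16.2.
W^SO = (Σα)·G^SO − ½·3·(Σα)² = (3/2)·5.4² = 43.74.
Deadweight loss = W^SO − W^NE = 20.68.

20.68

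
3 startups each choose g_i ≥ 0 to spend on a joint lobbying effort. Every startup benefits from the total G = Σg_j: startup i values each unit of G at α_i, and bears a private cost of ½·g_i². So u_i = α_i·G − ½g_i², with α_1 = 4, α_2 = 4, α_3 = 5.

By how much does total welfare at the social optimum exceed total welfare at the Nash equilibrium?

113

Startup i's FOC: ∂u_i/∂g_i = α_i − g_i = 0, so g_i* = α_i.
NE contributions = (4, 4, 5); G = 13.
W^NE = (Σα)·G − ½Σα_i² = 13² − ½·57 = 140.5.
Planner sets g_i = Σα_j = 13 for every i, so G^SO = 3·13 = 39.
W^SO = (Σα)·G^SO − ½·3·(Σα)² = (3/2)·13² = 253.5.
Deadweight loss = W^SO − W^NE = 113.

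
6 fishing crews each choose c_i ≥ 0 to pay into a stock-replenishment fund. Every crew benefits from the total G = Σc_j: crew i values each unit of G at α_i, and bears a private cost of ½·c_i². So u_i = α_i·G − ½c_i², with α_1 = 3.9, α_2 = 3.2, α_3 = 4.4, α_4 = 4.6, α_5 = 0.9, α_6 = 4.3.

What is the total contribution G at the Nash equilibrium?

Crew i's FOC: ∂u_i/∂c_i = α_i − c_i = 0, so c_i* = α_i.
NE contributions = (3.9, 3.2, 4.4, 4.6, 0.9, 4.3); G = 21.3.

21.3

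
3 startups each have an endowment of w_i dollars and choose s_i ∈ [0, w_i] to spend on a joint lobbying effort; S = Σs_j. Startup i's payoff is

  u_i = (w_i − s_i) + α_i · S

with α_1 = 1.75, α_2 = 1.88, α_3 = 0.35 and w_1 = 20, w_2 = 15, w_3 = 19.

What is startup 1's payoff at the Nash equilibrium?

∂u_i/∂s_i = α_i − 1, so startup i contributes w_i if α_i > 1, else 0.
α_i > 1 for i ∈ {1, 2}; NE contributions (20, 15, 0), S = 35.
u_1 = (20 − 20) + 1.75·35 = 61.25.

61.25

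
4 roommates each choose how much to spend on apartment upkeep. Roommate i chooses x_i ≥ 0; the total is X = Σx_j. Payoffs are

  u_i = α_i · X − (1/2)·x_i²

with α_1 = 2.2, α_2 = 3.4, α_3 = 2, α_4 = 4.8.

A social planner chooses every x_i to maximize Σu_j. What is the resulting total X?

49.6

Planner FOC: ∂(Σu_j)/∂x_i = (Σα_j) − x_i = 0, so x_i^SO = Σα_j = 12.4 for every i; X^SO = 49.6.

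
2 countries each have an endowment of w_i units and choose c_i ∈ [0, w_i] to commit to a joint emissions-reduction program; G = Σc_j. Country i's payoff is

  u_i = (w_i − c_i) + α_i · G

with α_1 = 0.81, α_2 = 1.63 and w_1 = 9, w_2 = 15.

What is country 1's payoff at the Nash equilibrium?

21.15

∂u_i/∂c_i = α_i − 1, so country i contributes w_i if α_i > 1, else 0.
α_i > 1 for i ∈ {2}; NE contributions (0, 15), G = 15.
u_1 = (9 − 0) + 0.81·15 = 21.15.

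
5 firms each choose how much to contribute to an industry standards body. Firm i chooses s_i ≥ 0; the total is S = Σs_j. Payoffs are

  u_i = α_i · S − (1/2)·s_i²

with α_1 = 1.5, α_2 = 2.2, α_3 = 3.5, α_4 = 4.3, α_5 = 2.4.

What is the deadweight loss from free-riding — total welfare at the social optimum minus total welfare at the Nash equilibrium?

Firm i's FOC: ∂u_i/∂s_i = α_i − s_i = 0, so s_i* = α_i.
NE contributions = (1.5, 2.2, 3.5, 4.3, 2.4); S = 13.9.
W^NE = (Σα)·S − ½Σα_i² = 13.9² − ½·43.59 = 171.415.
Planner sets s_i = Σα_j = 13.9 for every i, so S^SO = 5·13.9 = 69.5.
W^SO = (Σα)·S^SO − ½·5·(Σα)² = (5/2)·13.9² = 483.025.
Deadweight loss = W^SO − W^NE = 311.61.

311.61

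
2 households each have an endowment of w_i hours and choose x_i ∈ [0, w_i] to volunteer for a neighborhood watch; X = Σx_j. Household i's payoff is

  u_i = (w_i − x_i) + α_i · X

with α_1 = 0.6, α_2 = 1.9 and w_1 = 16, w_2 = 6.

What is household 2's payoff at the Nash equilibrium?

11.4

∂u_i/∂x_i = α_i − 1, so household i contributes w_i if α_i > 1, else 0.
α_i > 1 for i ∈ {2}; NE contributions (0, 6), X = 6.
u_2 = (6 − 6) + 1.9·6 = 11.4.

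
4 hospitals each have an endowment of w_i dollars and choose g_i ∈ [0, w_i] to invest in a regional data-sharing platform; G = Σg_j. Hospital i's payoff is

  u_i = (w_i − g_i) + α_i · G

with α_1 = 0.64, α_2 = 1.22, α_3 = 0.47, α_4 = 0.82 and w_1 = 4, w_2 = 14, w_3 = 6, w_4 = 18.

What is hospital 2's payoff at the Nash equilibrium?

17.08

∂u_i/∂g_i = α_i − 1, so hospital i contributes w_i if α_i > 1, else 0.
α_i > 1 for i ∈ {2}; NE contributions (0, 14, 0, 0), G = 14.
u_2 = (14 − 14) + 1.22·14 = 17.08.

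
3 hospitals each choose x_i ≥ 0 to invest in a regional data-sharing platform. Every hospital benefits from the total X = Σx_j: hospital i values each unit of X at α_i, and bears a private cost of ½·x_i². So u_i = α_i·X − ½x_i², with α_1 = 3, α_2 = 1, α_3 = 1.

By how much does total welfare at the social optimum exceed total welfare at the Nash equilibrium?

Hospital i's FOC: ∂u_i/∂x_i = α_i − x_i = 0, so x_i* = α_i.
NE contributions = (3, 1, 1); X = 5.
W^NE = (Σα)·X − ½Σα_i² = 5² − ½·11 = 19.5.
Planner sets x_i = Σα_j = 5 for every i, so X^SO = 3·5 = 15.
W^SO = (Σα)·X^SO − ½·3·(Σα)² = (3/2)·5² = 37.5.
Deadweight loss = W^SO − W^NE = 18.

18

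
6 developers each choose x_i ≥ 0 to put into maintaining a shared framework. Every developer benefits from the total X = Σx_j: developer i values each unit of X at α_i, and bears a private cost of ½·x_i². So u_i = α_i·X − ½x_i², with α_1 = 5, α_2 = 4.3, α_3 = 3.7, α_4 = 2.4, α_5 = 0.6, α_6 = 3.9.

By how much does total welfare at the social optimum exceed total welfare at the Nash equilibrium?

831.275

Developer i's FOC: ∂u_i/∂x_i = α_i − x_i = 0, so x_i* = α_i.
NE contributions = (5, 4.3, 3.7, 2.4, 0.6, 3.9); X = 19.9.
W^NE = (Σα)·X − ½Σα_i² = 19.9² − ½·78.51 = 356.755.
Planner sets x_i = Σα_j = 19.9 for every i, so X^SO = 6·19.9 = 119.4.
W^SO = (Σα)·X^SO − ½·6·(Σα)² = (6/2)·19.9² = 1188.03.
Deadweight loss = W^SO − W^NE = 831.275.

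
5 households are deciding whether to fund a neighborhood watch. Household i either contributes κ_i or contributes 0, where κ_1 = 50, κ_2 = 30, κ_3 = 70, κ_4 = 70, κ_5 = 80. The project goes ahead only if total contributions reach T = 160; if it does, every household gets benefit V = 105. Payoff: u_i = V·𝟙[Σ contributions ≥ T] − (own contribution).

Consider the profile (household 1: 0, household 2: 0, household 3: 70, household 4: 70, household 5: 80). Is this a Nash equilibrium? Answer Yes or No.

Total = 220 ≥ 160: provided.
Household 1 (pledges 0, payoff 105): pledging 50 → total 270, payoff 55. No gain.
Household 2 (pledges 0, payoff 105): pledging 30 → total 250, payoff 75. No gain.
Household 3 (pledges 70, payoff 35): dropping to 0 → total 150, payoff 0. No gain.
Household 4 (pledges 70, payoff 35): dropping to 0 → total 150, payoff 0. No gain.
Household 5 (pledges 80, payoff 25): dropping to 0 → total 140, payoff 0. No gain.

Yes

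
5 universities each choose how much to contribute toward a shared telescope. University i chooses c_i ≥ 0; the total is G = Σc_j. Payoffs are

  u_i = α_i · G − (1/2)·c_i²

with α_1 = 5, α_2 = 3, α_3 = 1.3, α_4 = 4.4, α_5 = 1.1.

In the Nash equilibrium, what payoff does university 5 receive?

University i's FOC: ∂u_i/∂c_i = α_i − c_i = 0, so c_i* = α_i.
NE contributions = (5, 3, 1.3, 4.4, 1.1); G = 14.8.
u_5 = α_5·G − ½·(c_5)² = 1.1·14.8 − ½·1.1² = 15.675.

15.675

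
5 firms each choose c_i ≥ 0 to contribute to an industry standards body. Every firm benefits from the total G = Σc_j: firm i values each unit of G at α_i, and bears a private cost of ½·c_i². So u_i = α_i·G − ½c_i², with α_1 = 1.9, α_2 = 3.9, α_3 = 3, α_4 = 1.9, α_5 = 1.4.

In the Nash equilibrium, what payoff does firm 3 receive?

Firm i's FOC: ∂u_i/∂c_i = α_i − c_i = 0, so c_i* = α_i.
NE contributions = (1.9, 3.9, 3, 1.9, 1.4); G = 12.1.
u_3 = α_3·G − ½·(c_3)² = 3·12.1 − ½·3² = 31.8.

31.8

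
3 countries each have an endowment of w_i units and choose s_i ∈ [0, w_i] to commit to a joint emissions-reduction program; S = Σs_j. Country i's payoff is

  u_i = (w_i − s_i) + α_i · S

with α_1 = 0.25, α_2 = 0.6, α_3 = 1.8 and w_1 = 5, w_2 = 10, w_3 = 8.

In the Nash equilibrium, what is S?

∂u_i/∂s_i = α_i − 1, so country i contributes w_i if α_i > 1, else 0.
α_i > 1 for i ∈ {3}; NE contributions (0, 0, 8), S = 8.

8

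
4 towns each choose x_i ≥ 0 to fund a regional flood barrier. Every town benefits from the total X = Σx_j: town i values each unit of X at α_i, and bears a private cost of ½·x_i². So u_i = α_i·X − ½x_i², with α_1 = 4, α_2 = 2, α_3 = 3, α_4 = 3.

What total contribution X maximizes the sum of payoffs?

Planner FOC: ∂(Σu_j)/∂x_i = (Σα_j) − x_i = 0, so x_i^SO = Σα_j = 12 for every i; X^SO = 48.

48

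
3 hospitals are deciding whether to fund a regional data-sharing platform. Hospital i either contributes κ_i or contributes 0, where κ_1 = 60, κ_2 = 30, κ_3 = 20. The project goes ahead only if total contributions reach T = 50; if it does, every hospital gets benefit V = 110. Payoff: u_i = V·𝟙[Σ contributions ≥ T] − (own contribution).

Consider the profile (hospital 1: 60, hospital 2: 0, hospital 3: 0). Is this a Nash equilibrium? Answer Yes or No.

Yes

Total = 60 ≥ 50: provided.
Hospital 1 (pledges 60, payoff 50): dropping to 0 → total 0, payoff 0. No gain.
Hospital 2 (pledges 0, payoff 110): pledging 30 → total 90, payoff 80. No gain.
Hospital 3 (pledges 0, payoff 110): pledging 20 → total 80, payoff 90. No gain.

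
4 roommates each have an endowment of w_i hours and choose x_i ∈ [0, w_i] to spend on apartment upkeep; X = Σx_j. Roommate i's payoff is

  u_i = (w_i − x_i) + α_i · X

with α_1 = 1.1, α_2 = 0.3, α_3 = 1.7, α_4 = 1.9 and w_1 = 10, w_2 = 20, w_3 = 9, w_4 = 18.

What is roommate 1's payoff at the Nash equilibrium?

40.7

∂u_i/∂x_i = α_i − 1, so roommate i contributes w_i if α_i > 1, else 0.
α_i > 1 for i ∈ {1, 3, 4}; NE contributions (10, 0, 9, 18), X = 37.
u_1 = (10 − 10) + 1.1·37 = 40.7.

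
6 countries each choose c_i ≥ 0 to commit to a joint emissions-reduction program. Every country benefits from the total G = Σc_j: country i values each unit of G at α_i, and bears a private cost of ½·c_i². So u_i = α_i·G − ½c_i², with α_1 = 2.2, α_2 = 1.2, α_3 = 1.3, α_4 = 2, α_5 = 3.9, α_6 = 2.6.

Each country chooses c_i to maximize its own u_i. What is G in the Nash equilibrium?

Country i's FOC: ∂u_i/∂c_i = α_i − c_i = 0, so c_i* = α_i.
NE contributions = (2.2, 1.2, 1.3, 2, 3.9, 2.6); G = 13.2.

13.2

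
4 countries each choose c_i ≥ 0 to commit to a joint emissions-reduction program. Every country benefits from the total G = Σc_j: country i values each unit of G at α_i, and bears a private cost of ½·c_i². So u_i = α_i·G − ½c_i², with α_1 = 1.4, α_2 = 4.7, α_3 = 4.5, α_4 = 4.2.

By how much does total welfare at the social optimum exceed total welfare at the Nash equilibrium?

Country i's FOC: ∂u_i/∂c_i = α_i − c_i = 0, so c_i* = α_i.
NE contributions = (1.4, 4.7, 4.5, 4.2); G = 14.8.
W^NE = (Σα)·G − ½Σα_i² = 14.8² − ½·61.94 = 188.07.
Planner sets c_i = Σα_j = 14.8 for every i, so G^SO = 4·14.8 = 59.2.
W^SO = (Σα)·G^SO − ½·4·(Σα)² = (4/2)·14.8² = 438.08.
Deadweight loss = W^SO − W^NE = 250.01.

250.01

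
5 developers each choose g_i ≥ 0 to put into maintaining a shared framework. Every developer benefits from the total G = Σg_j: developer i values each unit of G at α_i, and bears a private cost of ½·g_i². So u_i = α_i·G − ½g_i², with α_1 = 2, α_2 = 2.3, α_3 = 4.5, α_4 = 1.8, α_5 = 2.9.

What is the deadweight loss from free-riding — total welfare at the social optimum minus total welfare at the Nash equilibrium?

293.97

Developer i's FOC: ∂u_i/∂g_i = α_i − g_i = 0, so g_i* = α_i.
NE contributions = (2, 2.3, 4.5, 1.8, 2.9); G = 13.5.
W^NE = (Σα)·G − ½Σα_i² = 13.5² − ½·41.19 = 161.655.
Planner sets g_i = Σα_j = 13.5 for every i, so G^SO = 5·13.5 = 67.5.
W^SO = (Σα)·G^SO − ½·5·(Σα)² = (5/2)·13.5² = 455.625.
Deadweight loss = W^SO − W^NE = 293.97.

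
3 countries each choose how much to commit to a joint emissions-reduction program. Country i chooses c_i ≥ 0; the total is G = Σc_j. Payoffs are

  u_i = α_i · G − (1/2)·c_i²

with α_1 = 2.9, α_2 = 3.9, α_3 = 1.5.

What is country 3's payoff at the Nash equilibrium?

Country i's FOC: ∂u_i/∂c_i = α_i − c_i = 0, so c_i* = α_i.
NE contributions = (2.9, 3.9, 1.5); G = 8.3.
u_3 = α_3·G − ½·(c_3)² = 1.5·8.3 − ½·1.5² = 11.325.

11.325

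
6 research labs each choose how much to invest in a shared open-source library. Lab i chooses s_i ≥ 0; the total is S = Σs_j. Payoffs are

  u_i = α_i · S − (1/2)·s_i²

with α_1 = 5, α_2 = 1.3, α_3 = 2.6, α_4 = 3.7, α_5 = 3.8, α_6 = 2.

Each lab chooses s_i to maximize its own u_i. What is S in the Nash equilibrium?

18.4

Lab i's FOC: ∂u_i/∂s_i = α_i − s_i = 0, so s_i* = α_i.
NE contributions = (5, 1.3, 2.6, 3.7, 3.8, 2); S = 18.4.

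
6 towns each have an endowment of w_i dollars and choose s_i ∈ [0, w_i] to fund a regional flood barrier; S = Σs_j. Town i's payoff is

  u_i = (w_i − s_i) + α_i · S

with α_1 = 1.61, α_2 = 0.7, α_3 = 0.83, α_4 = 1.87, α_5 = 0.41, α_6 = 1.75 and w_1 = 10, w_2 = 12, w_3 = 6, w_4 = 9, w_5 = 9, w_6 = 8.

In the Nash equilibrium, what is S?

∂u_i/∂s_i = α_i − 1, so town i contributes w_i if α_i > 1, else 0.
α_i > 1 for i ∈ {1, 4, 6}; NE contributions (10, 0, 0, 9, 0, 8), S = 27.

27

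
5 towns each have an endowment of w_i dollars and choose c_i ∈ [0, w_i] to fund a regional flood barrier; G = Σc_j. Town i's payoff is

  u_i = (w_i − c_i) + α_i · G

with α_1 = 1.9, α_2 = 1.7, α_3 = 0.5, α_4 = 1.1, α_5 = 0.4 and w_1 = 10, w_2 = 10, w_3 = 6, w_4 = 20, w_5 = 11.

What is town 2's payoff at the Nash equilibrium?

68

∂u_i/∂c_i = α_i − 1, so town i contributes w_i if α_i > 1, else 0.
α_i > 1 for i ∈ {1, 2, 4}; NE contributions (10, 10, 0, 20, 0), G = 40.
u_2 = (10 − 10) + 1.7·40 = 68.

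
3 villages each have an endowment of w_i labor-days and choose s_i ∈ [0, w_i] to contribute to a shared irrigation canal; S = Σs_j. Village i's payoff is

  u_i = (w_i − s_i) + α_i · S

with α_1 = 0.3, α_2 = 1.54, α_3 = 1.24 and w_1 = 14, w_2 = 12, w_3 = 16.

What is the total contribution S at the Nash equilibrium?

∂u_i/∂s_i = α_i − 1, so village i contributes w_i if α_i > 1, else 0.
α_i > 1 for i ∈ {2, 3}; NE contributions (0, 12, 16), S = 28.

28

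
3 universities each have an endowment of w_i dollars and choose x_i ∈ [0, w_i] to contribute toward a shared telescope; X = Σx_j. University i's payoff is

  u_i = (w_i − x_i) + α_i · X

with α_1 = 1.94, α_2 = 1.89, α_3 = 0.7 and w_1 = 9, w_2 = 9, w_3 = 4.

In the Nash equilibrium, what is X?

∂u_i/∂x_i = α_i − 1, so university i contributes w_i if α_i > 1, else 0.
α_i > 1 for i ∈ {1, 2}; NE contributions (9, 9, 0), X = 18.

18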